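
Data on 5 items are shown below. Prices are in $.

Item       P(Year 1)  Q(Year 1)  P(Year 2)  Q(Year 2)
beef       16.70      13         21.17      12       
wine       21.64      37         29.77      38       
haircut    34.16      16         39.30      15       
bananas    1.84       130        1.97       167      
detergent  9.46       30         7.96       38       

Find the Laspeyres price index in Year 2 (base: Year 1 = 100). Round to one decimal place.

Laspeyres price index uses base-period quantities as weights.
ΣP(Year 2)·Q(Year 1) = 21.17×13 + 29.77×37 + 39.30×16 + 1.97×130 + 7.96×30 = 275.21 + 1101.49 + 628.8 + 256.1 + 238.8 = 2500.4
ΣP(Year 1)·Q(Year 1) = 16.70×13 + 21.64×37 + 34.16×16 + 1.84×130 + 9.46×30 = 217.1 + 800.68 + 546.56 + 239.2 + 283.8 = 2087.34
Index = 2500.4 / 2087.34 × 100 = 119.7888

119.8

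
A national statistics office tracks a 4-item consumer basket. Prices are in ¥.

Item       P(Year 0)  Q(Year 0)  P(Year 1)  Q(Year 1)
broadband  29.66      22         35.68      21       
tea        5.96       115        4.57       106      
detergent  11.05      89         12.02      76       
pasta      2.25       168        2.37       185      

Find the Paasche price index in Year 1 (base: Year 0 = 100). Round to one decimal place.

103.0

Paasche price index uses current-period quantities as weights.
ΣP(Year 1)·Q(Year 1) = 35.68×21 + 4.57×106 + 12.02×76 + 2.37×185 = 749.28 + 484.42 + 913.52 + 438.45 = 2585.67
ΣP(Year 0)·Q(Year 1) = 29.66×21 + 5.96×106 + 11.05×76 + 2.25×185 = 622.86 + 631.76 + 839.8 + 416.25 = 2510.67
Index = 2585.67 / 2510.67 × 100 = 102.9873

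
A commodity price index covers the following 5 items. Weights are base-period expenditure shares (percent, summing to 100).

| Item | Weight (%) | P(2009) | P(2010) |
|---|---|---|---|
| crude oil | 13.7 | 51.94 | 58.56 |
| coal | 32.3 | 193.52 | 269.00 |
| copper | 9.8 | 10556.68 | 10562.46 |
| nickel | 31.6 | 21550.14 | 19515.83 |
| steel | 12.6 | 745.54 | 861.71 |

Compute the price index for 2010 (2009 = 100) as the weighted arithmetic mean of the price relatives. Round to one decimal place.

113.3

crude oil: 13.7 × (58.56/51.94) = 13.7 × 1.127455 = 15.4461
coal: 32.3 × (269.00/193.52) = 32.3 × 1.390037 = 44.8982
copper: 9.8 × (10562.46/10556.68) = 9.8 × 1.000548 = 9.8054
nickel: 31.6 × (19515.83/21550.14) = 31.6 × 0.905601 = 28.6170
steel: 12.6 × (861.71/745.54) = 12.6 × 1.155820 = 14.5633
Index = Σ wᵢ·(p₁ᵢ/p₀ᵢ) = 15.4461 + 44.8982 + 9.8054 + 28.6170 + 14.5633 = 113.3300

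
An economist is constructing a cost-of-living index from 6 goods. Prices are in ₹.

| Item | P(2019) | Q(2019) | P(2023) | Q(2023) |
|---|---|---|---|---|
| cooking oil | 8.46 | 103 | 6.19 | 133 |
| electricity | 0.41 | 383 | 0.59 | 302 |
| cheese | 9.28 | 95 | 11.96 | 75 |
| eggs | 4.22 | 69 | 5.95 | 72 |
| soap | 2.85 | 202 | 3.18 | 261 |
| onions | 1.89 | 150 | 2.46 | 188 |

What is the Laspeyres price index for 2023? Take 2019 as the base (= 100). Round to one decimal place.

111.8

Laspeyres price index uses base-period quantities as weights.
ΣP(2023)·Q(2019) = 6.19×103 + 0.59×383 + 11.96×95 + 5.95×69 + 3.18×202 + 2.46×150 = 637.57 + 225.97 + 1136.2 + 410.55 + 642.36 + 369 = 3421.65
ΣP(2019)·Q(2019) = 8.46×103 + 0.41×383 + 9.28×95 + 4.22×69 + 2.85×202 + 1.89×150 = 871.38 + 157.03 + 881.6 + 291.18 + 575.7 + 283.5 = 3060.39
Index = 3421.65 / 3060.39 × 100 = 111.8044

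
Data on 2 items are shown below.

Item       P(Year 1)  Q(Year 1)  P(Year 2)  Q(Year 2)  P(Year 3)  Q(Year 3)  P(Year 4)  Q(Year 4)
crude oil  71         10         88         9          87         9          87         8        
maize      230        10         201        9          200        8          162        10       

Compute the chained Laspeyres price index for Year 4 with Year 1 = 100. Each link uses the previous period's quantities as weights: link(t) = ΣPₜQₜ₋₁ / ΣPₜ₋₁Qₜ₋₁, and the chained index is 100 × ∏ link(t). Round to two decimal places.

Link Year 1→Year 2:
ΣP(Year 2)Q(Year 1) = 88×10 + 201×10 = 880 + 2010 = 2890
ΣP(Year 1)Q(Year 1) = 71×10 + 230×10 = 710 + 2300 = 3010
link = 2890/3010 = 0.960133
Link Year 2→Year 3:
ΣP(Year 3)Q(Year 2) = 87×9 + 200×9 = 783 + 1800 = 2583
ΣP(Year 2)Q(Year 2) = 88×9 + 201×9 = 792 + 1809 = 2601
link = 2583/2601 = 0.993080
Link Year 3→Year 4:
ΣP(Year 4)Q(Year 3) = 87×9 + 162×8 = 783 + 1296 = 2079
ΣP(Year 3)Q(Year 3) = 87×9 + 200×8 = 783 + 1600 = 2383
link = 2079/2383 = 0.872430
Chained index = 100 × 0.960133 × 0.993080 × 0.872430 = 83.1852

83.19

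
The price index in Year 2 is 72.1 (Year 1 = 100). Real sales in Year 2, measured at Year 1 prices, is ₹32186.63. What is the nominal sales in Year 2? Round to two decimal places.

23206.56

Nominal = Real × (Index/100) = 32186.63 × (72.1/100)
        = 32186.63 × 0.721 = 23206.5602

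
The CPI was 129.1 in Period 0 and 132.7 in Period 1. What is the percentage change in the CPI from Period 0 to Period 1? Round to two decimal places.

2.79%

Change = (132.7 − 129.1) / 129.1 × 100
       = 3.6 / 129.1 × 100 = 2.7885%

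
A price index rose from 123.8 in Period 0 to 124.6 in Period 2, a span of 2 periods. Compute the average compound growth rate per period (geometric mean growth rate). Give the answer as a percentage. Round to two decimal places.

Growth factor = (124.6/123.8)^(1/2) = (1.006462)^(1/2) = 1.003226
Growth rate = 1.003226 − 1 = 0.003226 = 0.3226%

0.32%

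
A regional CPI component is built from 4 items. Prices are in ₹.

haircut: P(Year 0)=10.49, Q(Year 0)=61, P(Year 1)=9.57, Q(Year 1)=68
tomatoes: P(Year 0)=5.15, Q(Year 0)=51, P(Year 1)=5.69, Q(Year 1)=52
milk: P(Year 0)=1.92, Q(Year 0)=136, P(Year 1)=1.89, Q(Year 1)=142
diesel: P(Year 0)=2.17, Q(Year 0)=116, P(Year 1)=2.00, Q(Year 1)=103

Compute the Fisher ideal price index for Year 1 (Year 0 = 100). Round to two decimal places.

96.25

Laspeyres component (base-period weights):
ΣP(Year 1)Q(Year 0) = 9.57×61 + 5.69×51 + 1.89×136 + 2.00×116 = 583.77 + 290.19 + 257.04 + 232 = 1363
ΣP(Year 0)Q(Year 0) = 10.49×61 + 5.15×51 + 1.92×136 + 2.17×116 = 639.89 + 262.65 + 261.12 + 251.72 = 1415.38
L = 1363 / 1415.38 × 100 = 96.2992
Paasche component (current-period weights):
ΣP(Year 1)Q(Year 1) = 9.57×68 + 5.69×52 + 1.89×142 + 2.00×103 = 650.76 + 295.88 + 268.38 + 206 = 1421.02
ΣP(Year 0)Q(Year 1) = 10.49×68 + 5.15×52 + 1.92×142 + 2.17×103 = 713.32 + 267.8 + 272.64 + 223.51 = 1477.27
P = 1421.02 / 1477.27 × 100 = 96.1923
Fisher = √(L × P) = √(96.2992 × 96.1923) = 96.2457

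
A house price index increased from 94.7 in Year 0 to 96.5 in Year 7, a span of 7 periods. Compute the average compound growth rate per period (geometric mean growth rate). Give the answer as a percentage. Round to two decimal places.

0.27%

Growth factor = (96.5/94.7)^(1/7) = (1.019007)^(1/7) = 1.002693
Growth rate = 1.002693 − 1 = 0.002693 = 0.2693%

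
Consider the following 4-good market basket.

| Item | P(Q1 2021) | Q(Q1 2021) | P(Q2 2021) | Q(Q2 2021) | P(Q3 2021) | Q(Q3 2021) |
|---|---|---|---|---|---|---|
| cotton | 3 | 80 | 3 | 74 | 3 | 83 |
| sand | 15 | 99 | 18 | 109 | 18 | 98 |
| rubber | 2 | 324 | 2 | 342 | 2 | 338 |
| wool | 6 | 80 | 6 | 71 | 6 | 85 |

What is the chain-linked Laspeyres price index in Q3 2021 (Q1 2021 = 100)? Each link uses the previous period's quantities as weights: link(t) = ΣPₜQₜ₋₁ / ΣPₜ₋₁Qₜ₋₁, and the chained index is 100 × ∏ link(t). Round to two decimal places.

110.41

Link Q1 2021→Q2 2021:
ΣP(Q2 2021)Q(Q1 2021) = 3×80 + 18×99 + 2×324 + 6×80 = 240 + 1782 + 648 + 480 = 3150
ΣP(Q1 2021)Q(Q1 2021) = 3×80 + 15×99 + 2×324 + 6×80 = 240 + 1485 + 648 + 480 = 2853
link = 3150/2853 = 1.104101
Link Q2 2021→Q3 2021:
ΣP(Q3 2021)Q(Q2 2021) = 3×74 + 18×109 + 2×342 + 6×71 = 222 + 1962 + 684 + 426 = 3294
ΣP(Q2 2021)Q(Q2 2021) = 3×74 + 18×109 + 2×342 + 6×71 = 222 + 1962 + 684 + 426 = 3294
link = 3294/3294 = 1.000000
Chained index = 100 × 1.104101 × 1.000000 = 110.4101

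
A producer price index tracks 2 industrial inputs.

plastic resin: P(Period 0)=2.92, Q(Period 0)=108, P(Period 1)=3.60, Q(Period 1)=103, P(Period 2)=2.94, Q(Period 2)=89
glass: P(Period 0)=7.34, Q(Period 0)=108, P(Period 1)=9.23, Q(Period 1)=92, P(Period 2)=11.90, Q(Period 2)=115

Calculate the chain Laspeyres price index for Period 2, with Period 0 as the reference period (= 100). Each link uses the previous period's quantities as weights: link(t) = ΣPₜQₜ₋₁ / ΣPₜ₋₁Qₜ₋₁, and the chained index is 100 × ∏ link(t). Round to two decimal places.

Link Period 0→Period 1:
ΣP(Period 1)Q(Period 0) = 3.60×108 + 9.23×108 = 388.8 + 996.84 = 1385.64
ΣP(Period 0)Q(Period 0) = 2.92×108 + 7.34×108 = 315.36 + 792.72 = 1108.08
link = 1385.64/1108.08 = 1.250487
Link Period 1→Period 2:
ΣP(Period 2)Q(Period 1) = 2.94×103 + 11.90×92 = 302.82 + 1094.8 = 1397.62
ΣP(Period 1)Q(Period 1) = 3.60×103 + 9.23×92 = 370.8 + 849.16 = 1219.96
link = 1397.62/1219.96 = 1.145628
Chained index = 100 × 1.250487 × 1.145628 = 143.2593

143.26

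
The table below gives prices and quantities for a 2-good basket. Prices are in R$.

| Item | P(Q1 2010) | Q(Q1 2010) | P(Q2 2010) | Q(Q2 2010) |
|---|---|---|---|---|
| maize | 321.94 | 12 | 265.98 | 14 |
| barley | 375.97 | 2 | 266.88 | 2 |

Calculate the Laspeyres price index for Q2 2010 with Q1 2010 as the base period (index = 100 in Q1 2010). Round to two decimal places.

80.72

Laspeyres price index uses base-period quantities as weights.
ΣP(Q2 2010)·Q(Q1 2010) = 265.98×12 + 266.88×2 = 3191.76 + 533.76 = 3725.52
ΣP(Q1 2010)·Q(Q1 2010) = 321.94×12 + 375.97×2 = 3863.28 + 751.94 = 4615.22
Index = 3725.52 / 4615.22 × 100 = 80.7225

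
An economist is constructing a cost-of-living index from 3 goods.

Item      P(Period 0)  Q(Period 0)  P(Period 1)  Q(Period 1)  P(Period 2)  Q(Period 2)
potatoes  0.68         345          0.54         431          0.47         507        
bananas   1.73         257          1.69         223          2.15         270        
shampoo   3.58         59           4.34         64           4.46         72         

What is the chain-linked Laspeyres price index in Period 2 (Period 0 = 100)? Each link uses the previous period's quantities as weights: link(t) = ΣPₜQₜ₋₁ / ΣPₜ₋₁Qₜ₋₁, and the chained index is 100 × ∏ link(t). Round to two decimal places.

107.34

Link Period 0→Period 1:
ΣP(Period 1)Q(Period 0) = 0.54×345 + 1.69×257 + 4.34×59 = 186.3 + 434.33 + 256.06 = 876.69
ΣP(Period 0)Q(Period 0) = 0.68×345 + 1.73×257 + 3.58×59 = 234.6 + 444.61 + 211.22 = 890.43
link = 876.69/890.43 = 0.984569
Link Period 1→Period 2:
ΣP(Period 2)Q(Period 1) = 0.47×431 + 2.15×223 + 4.46×64 = 202.57 + 479.45 + 285.44 = 967.46
ΣP(Period 1)Q(Period 1) = 0.54×431 + 1.69×223 + 4.34×64 = 232.74 + 376.87 + 277.76 = 887.37
link = 967.46/887.37 = 1.090255
Chained index = 100 × 0.984569 × 1.090255 = 107.3432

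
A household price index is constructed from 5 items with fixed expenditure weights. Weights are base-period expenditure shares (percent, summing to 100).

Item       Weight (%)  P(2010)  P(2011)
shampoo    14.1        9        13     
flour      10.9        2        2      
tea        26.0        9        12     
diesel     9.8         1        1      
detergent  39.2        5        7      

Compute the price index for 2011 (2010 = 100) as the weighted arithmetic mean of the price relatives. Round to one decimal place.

shampoo: 14.1 × (13/9) = 14.1 × 1.444444 = 20.3667
flour: 10.9 × (2/2) = 10.9 × 1.000000 = 10.9000
tea: 26.0 × (12/9) = 26.0 × 1.333333 = 34.6667
diesel: 9.8 × (1/1) = 9.8 × 1.000000 = 9.8000
detergent: 39.2 × (7/5) = 39.2 × 1.400000 = 54.8800
Index = Σ wᵢ·(p₁ᵢ/p₀ᵢ) = 20.3667 + 10.9000 + 34.6667 + 9.8000 + 54.8800 = 130.6133

130.6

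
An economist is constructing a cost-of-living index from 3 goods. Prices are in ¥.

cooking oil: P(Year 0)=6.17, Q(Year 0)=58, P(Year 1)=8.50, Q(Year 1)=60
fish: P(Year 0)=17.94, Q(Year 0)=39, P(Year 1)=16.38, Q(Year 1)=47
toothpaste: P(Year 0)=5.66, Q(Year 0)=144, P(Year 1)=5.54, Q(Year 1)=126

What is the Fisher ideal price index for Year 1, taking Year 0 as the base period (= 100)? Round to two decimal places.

Laspeyres component (base-period weights):
ΣP(Year 1)Q(Year 0) = 8.50×58 + 16.38×39 + 5.54×144 = 493 + 638.82 + 797.76 = 1929.58
ΣP(Year 0)Q(Year 0) = 6.17×58 + 17.94×39 + 5.66×144 = 357.86 + 699.66 + 815.04 = 1872.56
L = 1929.58 / 1872.56 × 100 = 103.0450
Paasche component (current-period weights):
ΣP(Year 1)Q(Year 1) = 8.50×60 + 16.38×47 + 5.54×126 = 510 + 769.86 + 698.04 = 1977.9
ΣP(Year 0)Q(Year 1) = 6.17×60 + 17.94×47 + 5.66×126 = 370.2 + 843.18 + 713.16 = 1926.54
P = 1977.9 / 1926.54 × 100 = 102.6659
Fisher = √(L × P) = √(103.0450 × 102.6659) = 102.8553

102.86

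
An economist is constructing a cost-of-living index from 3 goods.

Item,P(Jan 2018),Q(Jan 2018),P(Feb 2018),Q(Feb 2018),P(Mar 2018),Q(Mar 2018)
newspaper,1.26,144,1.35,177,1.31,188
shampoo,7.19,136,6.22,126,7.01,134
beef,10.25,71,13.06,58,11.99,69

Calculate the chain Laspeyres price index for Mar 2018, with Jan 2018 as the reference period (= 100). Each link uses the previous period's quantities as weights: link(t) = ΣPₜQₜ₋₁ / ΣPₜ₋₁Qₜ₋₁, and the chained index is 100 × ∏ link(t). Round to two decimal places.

106.05

Link Jan 2018→Feb 2018:
ΣP(Feb 2018)Q(Jan 2018) = 1.35×144 + 6.22×136 + 13.06×71 = 194.4 + 845.92 + 927.26 = 1967.58
ΣP(Jan 2018)Q(Jan 2018) = 1.26×144 + 7.19×136 + 10.25×71 = 181.44 + 977.84 + 727.75 = 1887.03
link = 1967.58/1887.03 = 1.042686
Link Feb 2018→Mar 2018:
ΣP(Mar 2018)Q(Feb 2018) = 1.31×177 + 7.01×126 + 11.99×58 = 231.87 + 883.26 + 695.42 = 1810.55
ΣP(Feb 2018)Q(Feb 2018) = 1.35×177 + 6.22×126 + 13.06×58 = 238.95 + 783.72 + 757.48 = 1780.15
link = 1810.55/1780.15 = 1.017077
Chained index = 100 × 1.042686 × 1.017077 = 106.0492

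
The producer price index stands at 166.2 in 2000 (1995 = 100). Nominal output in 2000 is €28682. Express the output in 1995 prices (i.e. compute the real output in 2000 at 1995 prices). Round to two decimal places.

Real = Nominal ÷ (Index/100) = 28682 ÷ (166.2/100)
     = 28682 ÷ 1.662 = 17257.5211

17257.52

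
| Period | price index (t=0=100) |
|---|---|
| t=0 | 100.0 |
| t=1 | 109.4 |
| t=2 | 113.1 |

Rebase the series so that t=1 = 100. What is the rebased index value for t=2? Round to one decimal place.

103.4

Rebased(t=2) = 113.1 / 109.4 × 100 = 103.3821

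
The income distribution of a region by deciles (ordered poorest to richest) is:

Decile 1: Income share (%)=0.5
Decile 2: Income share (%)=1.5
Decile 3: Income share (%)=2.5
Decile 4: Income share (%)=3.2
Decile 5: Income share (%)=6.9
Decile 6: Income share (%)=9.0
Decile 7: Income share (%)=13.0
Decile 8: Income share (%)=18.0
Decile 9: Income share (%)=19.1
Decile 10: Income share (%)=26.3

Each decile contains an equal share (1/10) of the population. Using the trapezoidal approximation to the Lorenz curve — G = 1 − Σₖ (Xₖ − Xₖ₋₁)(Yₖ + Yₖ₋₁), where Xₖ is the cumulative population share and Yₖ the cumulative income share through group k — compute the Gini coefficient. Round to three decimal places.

Cumulative income shares Yₖ: 0.0050, 0.0200, 0.0450, 0.0770, 0.1460, 0.2360, 0.3660, 0.5460, 0.7370, 1.0000
Σ (Xₖ−Xₖ₋₁)(Yₖ+Yₖ₋₁) = (1/10)(0.0050+0.0000) + (1/10)(0.0200+0.0050) + (1/10)(0.0450+0.0200) + (1/10)(0.0770+0.0450) + (1/10)(0.1460+0.0770) + (1/10)(0.2360+0.1460) + (1/10)(0.3660+0.2360) + (1/10)(0.5460+0.3660) + (1/10)(0.7370+0.5460) + (1/10)(1.0000+0.7370)
  = 0.0005 + 0.0025 + 0.0065 + 0.0122 + 0.0223 + 0.0382 + 0.0602 + 0.0912 + 0.1283 + 0.1737 = 0.5356
G = 1 − 0.5356 = 0.4644

0.464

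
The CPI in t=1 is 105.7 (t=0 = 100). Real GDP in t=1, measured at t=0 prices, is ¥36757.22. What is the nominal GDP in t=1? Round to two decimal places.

Nominal = Real × (Index/100) = 36757.22 × (105.7/100)
        = 36757.22 × 1.057 = 38852.3815

38852.38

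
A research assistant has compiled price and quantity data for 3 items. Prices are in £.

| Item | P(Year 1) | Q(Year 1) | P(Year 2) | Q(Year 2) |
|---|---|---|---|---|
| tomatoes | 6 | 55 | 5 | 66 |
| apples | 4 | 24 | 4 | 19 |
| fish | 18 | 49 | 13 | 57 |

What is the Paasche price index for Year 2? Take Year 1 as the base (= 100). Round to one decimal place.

76.6

Paasche price index uses current-period quantities as weights.
ΣP(Year 2)·Q(Year 2) = 5×66 + 4×19 + 13×57 = 330 + 76 + 741 = 1147
ΣP(Year 1)·Q(Year 2) = 6×66 + 4×19 + 18×57 = 396 + 76 + 1026 = 1498
Index = 1147 / 1498 × 100 = 76.5688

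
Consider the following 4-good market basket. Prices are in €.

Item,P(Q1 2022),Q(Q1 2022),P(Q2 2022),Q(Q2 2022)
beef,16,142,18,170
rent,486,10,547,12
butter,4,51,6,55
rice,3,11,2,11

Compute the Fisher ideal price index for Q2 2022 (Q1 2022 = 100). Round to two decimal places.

Laspeyres component (base-period weights):
ΣP(Q2 2022)Q(Q1 2022) = 18×142 + 547×10 + 6×51 + 2×11 = 2556 + 5470 + 306 + 22 = 8354
ΣP(Q1 2022)Q(Q1 2022) = 16×142 + 486×10 + 4×51 + 3×11 = 2272 + 4860 + 204 + 33 = 7369
L = 8354 / 7369 × 100 = 113.3668
Paasche component (current-period weights):
ΣP(Q2 2022)Q(Q2 2022) = 18×170 + 547×12 + 6×55 + 2×11 = 3060 + 6564 + 330 + 22 = 9976
ΣP(Q1 2022)Q(Q2 2022) = 16×170 + 486×12 + 4×55 + 3×11 = 2720 + 5832 + 220 + 33 = 8805
P = 9976 / 8805 × 100 = 113.2993
Fisher = √(L × P) = √(113.3668 × 113.2993) = 113.3330

113.33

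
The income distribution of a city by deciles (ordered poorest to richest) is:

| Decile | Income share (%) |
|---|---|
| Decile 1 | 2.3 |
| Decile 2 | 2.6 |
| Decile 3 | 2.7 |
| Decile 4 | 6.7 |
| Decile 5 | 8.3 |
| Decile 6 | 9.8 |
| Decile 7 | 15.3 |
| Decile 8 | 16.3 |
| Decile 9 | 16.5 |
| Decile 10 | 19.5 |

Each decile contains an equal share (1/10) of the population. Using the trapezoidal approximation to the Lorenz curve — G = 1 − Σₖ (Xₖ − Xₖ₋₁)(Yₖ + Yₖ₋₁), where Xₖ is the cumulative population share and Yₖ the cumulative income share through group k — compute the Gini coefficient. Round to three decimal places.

0.347

Cumulative income shares Yₖ: 0.0230, 0.0490, 0.0760, 0.1430, 0.2260, 0.3240, 0.4770, 0.6400, 0.8050, 1.0000
Σ (Xₖ−Xₖ₋₁)(Yₖ+Yₖ₋₁) = (1/10)(0.0230+0.0000) + (1/10)(0.0490+0.0230) + (1/10)(0.0760+0.0490) + (1/10)(0.1430+0.0760) + (1/10)(0.2260+0.1430) + (1/10)(0.3240+0.2260) + (1/10)(0.4770+0.3240) + (1/10)(0.6400+0.4770) + (1/10)(0.8050+0.6400) + (1/10)(1.0000+0.8050)
  = 0.0023 + 0.0072 + 0.0125 + 0.0219 + 0.0369 + 0.0550 + 0.0801 + 0.1117 + 0.1445 + 0.1805 = 0.6526
G = 1 − 0.6526 = 0.3474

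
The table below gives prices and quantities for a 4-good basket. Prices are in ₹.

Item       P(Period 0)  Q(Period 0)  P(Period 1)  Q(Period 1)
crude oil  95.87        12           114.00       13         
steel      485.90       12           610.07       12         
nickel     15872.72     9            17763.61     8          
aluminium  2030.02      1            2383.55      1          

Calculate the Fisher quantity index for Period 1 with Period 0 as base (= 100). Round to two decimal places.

89.64

Laspeyres component (base-period weights):
ΣP(Period 0)Q(Period 1) = 95.87×13 + 485.90×12 + 15872.72×8 + 2030.02×1 = 1246.31 + 5830.8 + 126981.76 + 2030.02 = 136088.89
ΣP(Period 0)Q(Period 0) = 95.87×12 + 485.90×12 + 15872.72×9 + 2030.02×1 = 1150.44 + 5830.8 + 142854.48 + 2030.02 = 151865.74
L = 136088.89 / 151865.74 × 100 = 89.6113
Paasche component (current-period weights):
ΣP(Period 1)Q(Period 1) = 114.00×13 + 610.07×12 + 17763.61×8 + 2383.55×1 = 1482 + 7320.84 + 142108.88 + 2383.55 = 153295.27
ΣP(Period 1)Q(Period 0) = 114.00×12 + 610.07×12 + 17763.61×9 + 2383.55×1 = 1368 + 7320.84 + 159872.49 + 2383.55 = 170944.88
P = 153295.27 / 170944.88 × 100 = 89.6753
Fisher = √(L × P) = √(89.6113 × 89.6753) = 89.6433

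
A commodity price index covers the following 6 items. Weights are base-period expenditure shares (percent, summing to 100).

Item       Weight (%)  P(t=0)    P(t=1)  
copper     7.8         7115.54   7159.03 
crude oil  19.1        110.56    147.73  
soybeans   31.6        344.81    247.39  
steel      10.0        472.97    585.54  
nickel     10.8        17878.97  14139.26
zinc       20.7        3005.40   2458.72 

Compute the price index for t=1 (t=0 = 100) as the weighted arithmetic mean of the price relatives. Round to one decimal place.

93.9

copper: 7.8 × (7159.03/7115.54) = 7.8 × 1.006112 = 7.8477
crude oil: 19.1 × (147.73/110.56) = 19.1 × 1.336198 = 25.5214
soybeans: 31.6 × (247.39/344.81) = 31.6 × 0.717468 = 22.6720
steel: 10.0 × (585.54/472.97) = 10.0 × 1.238007 = 12.3801
nickel: 10.8 × (14139.26/17878.97) = 10.8 × 0.790832 = 8.5410
zinc: 20.7 × (2458.72/3005.40) = 20.7 × 0.818101 = 16.9347
Index = Σ wᵢ·(p₁ᵢ/p₀ᵢ) = 7.8477 + 25.5214 + 22.6720 + 12.3801 + 8.5410 + 16.9347 = 93.8968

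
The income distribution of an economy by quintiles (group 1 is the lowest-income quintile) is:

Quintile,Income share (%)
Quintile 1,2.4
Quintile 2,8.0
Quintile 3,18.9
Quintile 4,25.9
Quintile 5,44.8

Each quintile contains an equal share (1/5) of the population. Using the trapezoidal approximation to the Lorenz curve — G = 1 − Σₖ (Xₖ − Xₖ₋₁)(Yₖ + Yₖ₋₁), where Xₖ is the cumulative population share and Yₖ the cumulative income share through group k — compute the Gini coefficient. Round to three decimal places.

Cumulative income shares Yₖ: 0.0240, 0.1040, 0.2930, 0.5520, 1.0000
Σ (Xₖ−Xₖ₋₁)(Yₖ+Yₖ₋₁) = (1/5)(0.0240+0.0000) + (1/5)(0.1040+0.0240) + (1/5)(0.2930+0.1040) + (1/5)(0.5520+0.2930) + (1/5)(1.0000+0.5520)
  = 0.0048 + 0.0256 + 0.0794 + 0.1690 + 0.3104 = 0.5892
G = 1 − 0.5892 = 0.4108

0.411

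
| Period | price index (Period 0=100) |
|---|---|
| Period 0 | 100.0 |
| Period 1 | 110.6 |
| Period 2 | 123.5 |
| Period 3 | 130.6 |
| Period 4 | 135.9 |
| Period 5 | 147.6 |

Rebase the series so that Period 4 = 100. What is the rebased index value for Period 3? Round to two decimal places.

96.10

Rebased(Period 3) = 130.6 / 135.9 × 100 = 96.1001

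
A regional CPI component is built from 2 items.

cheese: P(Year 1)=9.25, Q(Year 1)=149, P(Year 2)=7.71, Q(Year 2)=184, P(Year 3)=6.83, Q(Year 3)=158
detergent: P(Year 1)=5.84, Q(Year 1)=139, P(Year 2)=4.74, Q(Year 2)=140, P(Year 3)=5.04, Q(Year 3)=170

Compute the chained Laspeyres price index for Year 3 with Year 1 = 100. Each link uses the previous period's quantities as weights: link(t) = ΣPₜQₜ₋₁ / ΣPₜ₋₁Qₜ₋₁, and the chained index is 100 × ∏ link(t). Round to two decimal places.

Link Year 1→Year 2:
ΣP(Year 2)Q(Year 1) = 7.71×149 + 4.74×139 = 1148.79 + 658.86 = 1807.65
ΣP(Year 1)Q(Year 1) = 9.25×149 + 5.84×139 = 1378.25 + 811.76 = 2190.01
link = 1807.65/2190.01 = 0.825407
Link Year 2→Year 3:
ΣP(Year 3)Q(Year 2) = 6.83×184 + 5.04×140 = 1256.72 + 705.6 = 1962.32
ΣP(Year 2)Q(Year 2) = 7.71×184 + 4.74×140 = 1418.64 + 663.6 = 2082.24
link = 1962.32/2082.24 = 0.942408
Chained index = 100 × 0.825407 × 0.942408 = 77.7870

77.79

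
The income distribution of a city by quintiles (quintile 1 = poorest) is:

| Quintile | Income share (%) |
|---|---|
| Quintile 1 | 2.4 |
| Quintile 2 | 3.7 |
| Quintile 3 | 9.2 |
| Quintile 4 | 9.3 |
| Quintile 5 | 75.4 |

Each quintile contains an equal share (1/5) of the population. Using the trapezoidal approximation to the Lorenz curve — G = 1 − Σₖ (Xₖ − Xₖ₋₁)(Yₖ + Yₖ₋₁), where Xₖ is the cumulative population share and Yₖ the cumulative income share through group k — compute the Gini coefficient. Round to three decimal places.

Cumulative income shares Yₖ: 0.0240, 0.0610, 0.1530, 0.2460, 1.0000
Σ (Xₖ−Xₖ₋₁)(Yₖ+Yₖ₋₁) = (1/5)(0.0240+0.0000) + (1/5)(0.0610+0.0240) + (1/5)(0.1530+0.0610) + (1/5)(0.2460+0.1530) + (1/5)(1.0000+0.2460)
  = 0.0048 + 0.0170 + 0.0428 + 0.0798 + 0.2492 = 0.3936
G = 1 − 0.3936 = 0.6064

0.606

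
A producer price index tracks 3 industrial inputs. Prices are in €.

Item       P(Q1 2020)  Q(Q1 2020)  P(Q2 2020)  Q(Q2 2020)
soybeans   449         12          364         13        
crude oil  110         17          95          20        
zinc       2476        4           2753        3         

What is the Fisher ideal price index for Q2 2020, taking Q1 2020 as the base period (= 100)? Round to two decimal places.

97.65

Laspeyres component (base-period weights):
ΣP(Q2 2020)Q(Q1 2020) = 364×12 + 95×17 + 2753×4 = 4368 + 1615 + 11012 = 16995
ΣP(Q1 2020)Q(Q1 2020) = 449×12 + 110×17 + 2476×4 = 5388 + 1870 + 9904 = 17162
L = 16995 / 17162 × 100 = 99.0269
Paasche component (current-period weights):
ΣP(Q2 2020)Q(Q2 2020) = 364×13 + 95×20 + 2753×3 = 4732 + 1900 + 8259 = 14891
ΣP(Q1 2020)Q(Q2 2020) = 449×13 + 110×20 + 2476×3 = 5837 + 2200 + 7428 = 15465
P = 14891 / 15465 × 100 = 96.2884
Fisher = √(L × P) = √(99.0269 × 96.2884) = 97.6481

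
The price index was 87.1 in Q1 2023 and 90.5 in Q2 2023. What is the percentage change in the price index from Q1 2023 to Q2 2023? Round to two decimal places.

3.90%

Change = (90.5 − 87.1) / 87.1 × 100
       = 3.4 / 87.1 × 100 = 3.9036%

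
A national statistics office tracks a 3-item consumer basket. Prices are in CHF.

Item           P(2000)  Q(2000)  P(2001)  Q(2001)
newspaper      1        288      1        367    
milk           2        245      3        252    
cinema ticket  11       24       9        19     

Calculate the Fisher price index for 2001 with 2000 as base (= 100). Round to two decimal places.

Laspeyres component (base-period weights):
ΣP(2001)Q(2000) = 1×288 + 3×245 + 9×24 = 288 + 735 + 216 = 1239
ΣP(2000)Q(2000) = 1×288 + 2×245 + 11×24 = 288 + 490 + 264 = 1042
L = 1239 / 1042 × 100 = 118.9060
Paasche component (current-period weights):
ΣP(2001)Q(2001) = 1×367 + 3×252 + 9×19 = 367 + 756 + 171 = 1294
ΣP(2000)Q(2001) = 1×367 + 2×252 + 11×19 = 367 + 504 + 209 = 1080
P = 1294 / 1080 × 100 = 119.8148
Fisher = √(L × P) = √(118.9060 × 119.8148) = 119.3595

119.36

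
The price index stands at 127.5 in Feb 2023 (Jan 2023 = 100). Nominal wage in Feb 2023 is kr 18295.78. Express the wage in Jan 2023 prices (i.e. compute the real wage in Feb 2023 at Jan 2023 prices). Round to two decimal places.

Real = Nominal ÷ (Index/100) = 18295.78 ÷ (127.5/100)
     = 18295.78 ÷ 1.275 = 14349.6314

14349.63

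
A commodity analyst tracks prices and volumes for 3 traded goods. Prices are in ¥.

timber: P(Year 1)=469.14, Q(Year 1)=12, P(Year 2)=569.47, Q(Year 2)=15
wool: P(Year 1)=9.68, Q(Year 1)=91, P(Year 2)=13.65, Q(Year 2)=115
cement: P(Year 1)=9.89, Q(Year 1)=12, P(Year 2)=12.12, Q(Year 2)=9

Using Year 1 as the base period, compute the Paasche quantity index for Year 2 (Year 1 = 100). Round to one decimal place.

Paasche quantity index uses current-period prices as weights.
ΣP(Year 2)·Q(Year 2) = 569.47×15 + 13.65×115 + 12.12×9 = 8542.05 + 1569.75 + 109.08 = 10220.88
ΣP(Year 2)·Q(Year 1) = 569.47×12 + 13.65×91 + 12.12×12 = 6833.64 + 1242.15 + 145.44 = 8221.23
Index = 10220.88 / 8221.23 × 100 = 124.3230

124.3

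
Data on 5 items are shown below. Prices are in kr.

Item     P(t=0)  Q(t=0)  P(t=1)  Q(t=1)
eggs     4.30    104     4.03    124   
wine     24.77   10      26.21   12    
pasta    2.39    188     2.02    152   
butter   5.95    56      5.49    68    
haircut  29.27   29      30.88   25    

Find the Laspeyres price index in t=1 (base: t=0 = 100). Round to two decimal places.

97.32

Laspeyres price index uses base-period quantities as weights.
ΣP(t=1)·Q(t=0) = 4.03×104 + 26.21×10 + 2.02×188 + 5.49×56 + 30.88×29 = 419.12 + 262.1 + 379.76 + 307.44 + 895.52 = 2263.94
ΣP(t=0)·Q(t=0) = 4.30×104 + 24.77×10 + 2.39×188 + 5.95×56 + 29.27×29 = 447.2 + 247.7 + 449.32 + 333.2 + 848.83 = 2326.25
Index = 2263.94 / 2326.25 × 100 = 97.3214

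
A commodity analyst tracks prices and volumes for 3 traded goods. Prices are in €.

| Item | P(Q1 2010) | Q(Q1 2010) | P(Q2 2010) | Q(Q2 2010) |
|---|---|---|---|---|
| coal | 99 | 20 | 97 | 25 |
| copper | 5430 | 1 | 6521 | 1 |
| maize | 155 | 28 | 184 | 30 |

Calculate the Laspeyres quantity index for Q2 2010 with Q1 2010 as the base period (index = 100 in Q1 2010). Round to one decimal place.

Laspeyres quantity index uses base-period prices as weights.
ΣP(Q1 2010)·Q(Q2 2010) = 99×25 + 5430×1 + 155×30 = 2475 + 5430 + 4650 = 12555
ΣP(Q1 2010)·Q(Q1 2010) = 99×20 + 5430×1 + 155×28 = 1980 + 5430 + 4340 = 11750
Index = 12555 / 11750 × 100 = 106.8511

106.9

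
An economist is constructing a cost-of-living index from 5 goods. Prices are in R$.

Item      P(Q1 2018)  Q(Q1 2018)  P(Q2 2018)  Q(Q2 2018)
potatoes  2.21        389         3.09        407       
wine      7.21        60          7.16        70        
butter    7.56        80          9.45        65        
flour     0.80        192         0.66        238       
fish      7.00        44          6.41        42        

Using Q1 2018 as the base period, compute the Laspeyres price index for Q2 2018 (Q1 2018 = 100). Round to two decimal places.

118.56

Laspeyres price index uses base-period quantities as weights.
ΣP(Q2 2018)·Q(Q1 2018) = 3.09×389 + 7.16×60 + 9.45×80 + 0.66×192 + 6.41×44 = 1202.01 + 429.6 + 756 + 126.72 + 282.04 = 2796.37
ΣP(Q1 2018)·Q(Q1 2018) = 2.21×389 + 7.21×60 + 7.56×80 + 0.80×192 + 7.00×44 = 859.69 + 432.6 + 604.8 + 153.6 + 308 = 2358.69
Index = 2796.37 / 2358.69 × 100 = 118.5561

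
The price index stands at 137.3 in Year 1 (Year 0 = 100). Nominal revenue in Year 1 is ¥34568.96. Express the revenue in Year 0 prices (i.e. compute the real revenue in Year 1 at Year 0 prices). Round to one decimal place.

25177.7

Real = Nominal ÷ (Index/100) = 34568.96 ÷ (137.3/100)
     = 34568.96 ÷ 1.373 = 25177.6839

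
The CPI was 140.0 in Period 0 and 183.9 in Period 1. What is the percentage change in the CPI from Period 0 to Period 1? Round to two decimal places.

31.36%

Change = (183.9 − 140.0) / 140.0 × 100
       = 43.9 / 140.0 × 100 = 31.3571%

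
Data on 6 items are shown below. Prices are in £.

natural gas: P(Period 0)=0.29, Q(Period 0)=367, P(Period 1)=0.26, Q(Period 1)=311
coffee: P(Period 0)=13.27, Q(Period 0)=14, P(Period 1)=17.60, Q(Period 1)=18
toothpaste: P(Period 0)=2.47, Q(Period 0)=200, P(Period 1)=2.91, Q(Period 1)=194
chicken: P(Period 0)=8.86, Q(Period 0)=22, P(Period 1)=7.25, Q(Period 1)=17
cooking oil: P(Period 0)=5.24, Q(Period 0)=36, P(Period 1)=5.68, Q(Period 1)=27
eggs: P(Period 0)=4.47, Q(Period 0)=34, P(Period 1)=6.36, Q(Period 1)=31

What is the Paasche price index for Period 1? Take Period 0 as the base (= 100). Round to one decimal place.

Paasche price index uses current-period quantities as weights.
ΣP(Period 1)·Q(Period 1) = 0.26×311 + 17.60×18 + 2.91×194 + 7.25×17 + 5.68×27 + 6.36×31 = 80.86 + 316.8 + 564.54 + 123.25 + 153.36 + 197.16 = 1435.97
ΣP(Period 0)·Q(Period 1) = 0.29×311 + 13.27×18 + 2.47×194 + 8.86×17 + 5.24×27 + 4.47×31 = 90.19 + 238.86 + 479.18 + 150.62 + 141.48 + 138.57 = 1238.9
Index = 1435.97 / 1238.9 × 100 = 115.9069

115.9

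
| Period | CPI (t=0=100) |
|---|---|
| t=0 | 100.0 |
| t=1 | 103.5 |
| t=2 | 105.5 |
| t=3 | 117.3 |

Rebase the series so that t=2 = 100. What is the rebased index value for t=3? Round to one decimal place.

Rebased(t=3) = 117.3 / 105.5 × 100 = 111.1848

111.2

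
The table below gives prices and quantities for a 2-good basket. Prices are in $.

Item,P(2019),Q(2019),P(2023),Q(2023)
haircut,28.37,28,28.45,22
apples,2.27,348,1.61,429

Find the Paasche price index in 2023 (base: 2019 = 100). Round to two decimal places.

Paasche price index uses current-period quantities as weights.
ΣP(2023)·Q(2023) = 28.45×22 + 1.61×429 = 625.9 + 690.69 = 1316.59
ΣP(2019)·Q(2023) = 28.37×22 + 2.27×429 = 624.14 + 973.83 = 1597.97
Index = 1316.59 / 1597.97 × 100 = 82.3914

82.39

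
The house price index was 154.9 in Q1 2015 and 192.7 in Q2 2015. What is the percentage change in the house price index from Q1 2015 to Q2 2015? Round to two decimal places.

Change = (192.7 − 154.9) / 154.9 × 100
       = 37.8 / 154.9 × 100 = 24.4028%

24.40%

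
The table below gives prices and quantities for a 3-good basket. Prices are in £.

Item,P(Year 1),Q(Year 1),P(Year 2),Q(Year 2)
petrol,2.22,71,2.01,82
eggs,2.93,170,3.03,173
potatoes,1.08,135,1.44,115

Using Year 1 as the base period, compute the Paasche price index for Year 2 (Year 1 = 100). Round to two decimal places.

105.10

Paasche price index uses current-period quantities as weights.
ΣP(Year 2)·Q(Year 2) = 2.01×82 + 3.03×173 + 1.44×115 = 164.82 + 524.19 + 165.6 = 854.61
ΣP(Year 1)·Q(Year 2) = 2.22×82 + 2.93×173 + 1.08×115 = 182.04 + 506.89 + 124.2 = 813.13
Index = 854.61 / 813.13 × 100 = 105.1013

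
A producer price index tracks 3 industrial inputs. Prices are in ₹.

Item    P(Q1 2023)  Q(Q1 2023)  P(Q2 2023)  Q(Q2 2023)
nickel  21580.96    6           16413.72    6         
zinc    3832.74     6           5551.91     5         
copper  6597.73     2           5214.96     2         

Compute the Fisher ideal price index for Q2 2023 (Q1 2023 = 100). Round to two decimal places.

85.14

Laspeyres component (base-period weights):
ΣP(Q2 2023)Q(Q1 2023) = 16413.72×6 + 5551.91×6 + 5214.96×2 = 98482.32 + 33311.46 + 10429.92 = 142223.7
ΣP(Q1 2023)Q(Q1 2023) = 21580.96×6 + 3832.74×6 + 6597.73×2 = 129485.76 + 22996.44 + 13195.46 = 165677.66
L = 142223.7 / 165677.66 × 100 = 85.8436
Paasche component (current-period weights):
ΣP(Q2 2023)Q(Q2 2023) = 16413.72×6 + 5551.91×5 + 5214.96×2 = 98482.32 + 27759.55 + 10429.92 = 136671.79
ΣP(Q1 2023)Q(Q2 2023) = 21580.96×6 + 3832.74×5 + 6597.73×2 = 129485.76 + 19163.7 + 13195.46 = 161844.92
P = 136671.79 / 161844.92 × 100 = 84.4461
Fisher = √(L × P) = √(85.8436 × 84.4461) = 85.1420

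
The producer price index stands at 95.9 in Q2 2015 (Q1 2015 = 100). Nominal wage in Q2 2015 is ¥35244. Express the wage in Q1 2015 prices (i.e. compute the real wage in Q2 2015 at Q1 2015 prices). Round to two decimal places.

36750.78

Real = Nominal ÷ (Index/100) = 35244 ÷ (95.9/100)
     = 35244 ÷ 0.959 = 36750.7821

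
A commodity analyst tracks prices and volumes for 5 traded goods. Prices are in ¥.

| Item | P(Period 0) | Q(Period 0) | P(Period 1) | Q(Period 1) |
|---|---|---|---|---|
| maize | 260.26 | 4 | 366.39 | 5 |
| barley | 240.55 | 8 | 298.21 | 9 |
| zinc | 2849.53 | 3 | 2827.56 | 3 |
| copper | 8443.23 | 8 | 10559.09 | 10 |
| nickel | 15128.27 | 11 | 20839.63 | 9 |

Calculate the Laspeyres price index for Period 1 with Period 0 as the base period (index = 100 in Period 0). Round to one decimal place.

Laspeyres price index uses base-period quantities as weights.
ΣP(Period 1)·Q(Period 0) = 366.39×4 + 298.21×8 + 2827.56×3 + 10559.09×8 + 20839.63×11 = 1465.56 + 2385.68 + 8482.68 + 84472.72 + 229235.93 = 326042.57
ΣP(Period 0)·Q(Period 0) = 260.26×4 + 240.55×8 + 2849.53×3 + 8443.23×8 + 15128.27×11 = 1041.04 + 1924.4 + 8548.59 + 67545.84 + 166410.97 = 245470.84
Index = 326042.57 / 245470.84 × 100 = 132.8233

132.8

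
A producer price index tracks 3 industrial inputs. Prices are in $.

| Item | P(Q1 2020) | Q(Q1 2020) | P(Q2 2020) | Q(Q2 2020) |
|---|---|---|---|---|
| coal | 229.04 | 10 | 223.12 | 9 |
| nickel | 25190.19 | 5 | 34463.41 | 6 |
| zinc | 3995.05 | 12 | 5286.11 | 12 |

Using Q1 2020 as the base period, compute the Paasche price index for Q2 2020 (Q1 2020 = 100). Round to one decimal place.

135.3

Paasche price index uses current-period quantities as weights.
ΣP(Q2 2020)·Q(Q2 2020) = 223.12×9 + 34463.41×6 + 5286.11×12 = 2008.08 + 206780.46 + 63433.32 = 272221.86
ΣP(Q1 2020)·Q(Q2 2020) = 229.04×9 + 25190.19×6 + 3995.05×12 = 2061.36 + 151141.14 + 47940.6 = 201143.1
Index = 272221.86 / 201143.1 × 100 = 135.3374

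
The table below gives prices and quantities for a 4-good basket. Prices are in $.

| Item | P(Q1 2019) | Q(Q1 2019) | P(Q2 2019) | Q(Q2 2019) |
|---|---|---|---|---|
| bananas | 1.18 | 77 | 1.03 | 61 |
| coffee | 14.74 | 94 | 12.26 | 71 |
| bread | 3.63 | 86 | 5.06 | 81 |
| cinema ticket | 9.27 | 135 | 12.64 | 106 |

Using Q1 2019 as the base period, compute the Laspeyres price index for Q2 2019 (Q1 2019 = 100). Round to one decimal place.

Laspeyres price index uses base-period quantities as weights.
ΣP(Q2 2019)·Q(Q1 2019) = 1.03×77 + 12.26×94 + 5.06×86 + 12.64×135 = 79.31 + 1152.44 + 435.16 + 1706.4 = 3373.31
ΣP(Q1 2019)·Q(Q1 2019) = 1.18×77 + 14.74×94 + 3.63×86 + 9.27×135 = 90.86 + 1385.56 + 312.18 + 1251.45 = 3040.05
Index = 3373.31 / 3040.05 × 100 = 110.9623

111.0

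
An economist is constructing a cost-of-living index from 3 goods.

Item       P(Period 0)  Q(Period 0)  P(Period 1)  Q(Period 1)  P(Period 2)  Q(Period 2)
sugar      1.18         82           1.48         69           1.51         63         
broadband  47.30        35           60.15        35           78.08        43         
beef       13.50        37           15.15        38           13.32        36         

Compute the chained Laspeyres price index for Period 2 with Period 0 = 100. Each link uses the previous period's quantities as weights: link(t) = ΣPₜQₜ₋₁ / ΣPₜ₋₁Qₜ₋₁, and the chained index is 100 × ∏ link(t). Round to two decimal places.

Link Period 0→Period 1:
ΣP(Period 1)Q(Period 0) = 1.48×82 + 60.15×35 + 15.15×37 = 121.36 + 2105.25 + 560.55 = 2787.16
ΣP(Period 0)Q(Period 0) = 1.18×82 + 47.30×35 + 13.50×37 = 96.76 + 1655.5 + 499.5 = 2251.76
link = 2787.16/2251.76 = 1.237770
Link Period 1→Period 2:
ΣP(Period 2)Q(Period 1) = 1.51×69 + 78.08×35 + 13.32×38 = 104.19 + 2732.8 + 506.16 = 3343.15
ΣP(Period 1)Q(Period 1) = 1.48×69 + 60.15×35 + 15.15×38 = 102.12 + 2105.25 + 575.7 = 2783.07
link = 3343.15/2783.07 = 1.201245
Chained index = 100 × 1.237770 × 1.201245 = 148.6865

148.69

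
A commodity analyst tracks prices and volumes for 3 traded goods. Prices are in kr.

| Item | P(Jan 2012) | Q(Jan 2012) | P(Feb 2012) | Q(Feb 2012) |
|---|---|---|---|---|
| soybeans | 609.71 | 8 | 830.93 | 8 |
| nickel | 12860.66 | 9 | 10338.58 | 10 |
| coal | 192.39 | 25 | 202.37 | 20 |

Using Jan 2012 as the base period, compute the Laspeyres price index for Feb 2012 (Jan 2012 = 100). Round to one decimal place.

Laspeyres price index uses base-period quantities as weights.
ΣP(Feb 2012)·Q(Jan 2012) = 830.93×8 + 10338.58×9 + 202.37×25 = 6647.44 + 93047.22 + 5059.25 = 104753.91
ΣP(Jan 2012)·Q(Jan 2012) = 609.71×8 + 12860.66×9 + 192.39×25 = 4877.68 + 115745.94 + 4809.75 = 125433.37
Index = 104753.91 / 125433.37 × 100 = 83.5136

83.5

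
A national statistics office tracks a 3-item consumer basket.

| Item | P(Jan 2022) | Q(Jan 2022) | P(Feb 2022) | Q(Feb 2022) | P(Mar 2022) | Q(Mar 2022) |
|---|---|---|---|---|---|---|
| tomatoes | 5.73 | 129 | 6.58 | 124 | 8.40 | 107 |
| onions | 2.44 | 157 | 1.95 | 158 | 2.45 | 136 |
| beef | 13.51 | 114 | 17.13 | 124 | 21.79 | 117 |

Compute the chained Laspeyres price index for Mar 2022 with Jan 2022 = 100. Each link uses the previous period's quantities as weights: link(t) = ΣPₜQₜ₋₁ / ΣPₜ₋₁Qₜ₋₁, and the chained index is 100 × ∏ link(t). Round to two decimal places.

148.44

Link Jan 2022→Feb 2022:
ΣP(Feb 2022)Q(Jan 2022) = 6.58×129 + 1.95×157 + 17.13×114 = 848.82 + 306.15 + 1952.82 = 3107.79
ΣP(Jan 2022)Q(Jan 2022) = 5.73×129 + 2.44×157 + 13.51×114 = 739.17 + 383.08 + 1540.14 = 2662.39
link = 3107.79/2662.39 = 1.167293
Link Feb 2022→Mar 2022:
ΣP(Mar 2022)Q(Feb 2022) = 8.40×124 + 2.45×158 + 21.79×124 = 1041.6 + 387.1 + 2701.96 = 4130.66
ΣP(Feb 2022)Q(Feb 2022) = 6.58×124 + 1.95×158 + 17.13×124 = 815.92 + 308.1 + 2124.12 = 3248.14
link = 4130.66/3248.14 = 1.271700
Chained index = 100 × 1.167293 × 1.271700 = 148.4447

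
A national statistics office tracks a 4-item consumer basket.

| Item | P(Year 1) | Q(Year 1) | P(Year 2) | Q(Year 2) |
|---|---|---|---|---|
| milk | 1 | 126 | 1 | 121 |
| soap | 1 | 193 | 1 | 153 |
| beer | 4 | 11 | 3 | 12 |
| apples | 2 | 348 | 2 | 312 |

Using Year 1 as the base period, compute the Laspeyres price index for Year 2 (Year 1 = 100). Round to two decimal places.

Laspeyres price index uses base-period quantities as weights.
ΣP(Year 2)·Q(Year 1) = 1×126 + 1×193 + 3×11 + 2×348 = 126 + 193 + 33 + 696 = 1048
ΣP(Year 1)·Q(Year 1) = 1×126 + 1×193 + 4×11 + 2×348 = 126 + 193 + 44 + 696 = 1059
Index = 1048 / 1059 × 100 = 98.9613

98.96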